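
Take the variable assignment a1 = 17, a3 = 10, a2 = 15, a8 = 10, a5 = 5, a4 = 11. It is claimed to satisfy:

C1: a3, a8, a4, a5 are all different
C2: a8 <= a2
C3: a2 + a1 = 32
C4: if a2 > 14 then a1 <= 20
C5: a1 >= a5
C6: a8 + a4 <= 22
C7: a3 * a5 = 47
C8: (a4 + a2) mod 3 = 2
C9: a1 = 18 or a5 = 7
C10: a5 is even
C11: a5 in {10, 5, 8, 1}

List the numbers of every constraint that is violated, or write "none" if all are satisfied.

C1: a3 = a8 = 10, not all different — does not hold.
C2: a8 = 10, a2 = 15; 10 ≤ 15 — holds.
C3: a2 + a1 = 15 + 17 = 32 — holds.
C4: a2 = 15 > 14, so we need a1 ≤ 20; a1 = 17 ≤ 20 — holds.
C5: a1 = 17, a5 = 5; 17 ≥ 5 — holds.
C6: a8 + a4 = 10 + 11 = 21; 21 ≤ 22 — holds.
C7: a3 * a5 = 10 * 5 = 50, not 47 — does not hold.
C8: a4 + a2 = 26; 26 mod 3 = 2 — holds.
C9: a1 = 17 ≠ 18 and a5 = 5 ≠ 7; both disjuncts false — does not hold.
C10: a5 = 5 is odd — does not hold.
C11: a5 = 5 is in {10, 5, 8, 1} — holds.

The assignment fails constraints 1, 7, 9, and 10.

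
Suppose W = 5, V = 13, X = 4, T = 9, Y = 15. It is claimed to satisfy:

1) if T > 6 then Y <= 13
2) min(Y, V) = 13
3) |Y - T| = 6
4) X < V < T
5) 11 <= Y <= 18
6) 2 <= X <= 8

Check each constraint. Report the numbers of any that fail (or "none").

1) T = 9 > 6, so we need Y ≤ 13; but Y = 15 > 13  ✗
2) min(15, 13) = 13  ✓
3) |15 - 9| = 6  ✓
4) values 4, 13, 9; V = 13 is not < T = 9  ✗
5) Y = 15 lies in [11, 18]  ✓
6) X = 4 lies in [2, 8]  ✓

The assignment fails constraints 1 and 4.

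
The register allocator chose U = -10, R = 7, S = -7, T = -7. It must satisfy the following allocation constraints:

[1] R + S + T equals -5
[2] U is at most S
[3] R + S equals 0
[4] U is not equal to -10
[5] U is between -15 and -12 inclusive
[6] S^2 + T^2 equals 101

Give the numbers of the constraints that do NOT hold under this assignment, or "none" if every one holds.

Constraints 1, 4, 5, and 6 do not hold.

[1] R + S + T = 7 + (-7) + (-7) = -7, not -5 — does not hold.
[2] U = -10, S = -7; -10 ≤ -7 — holds.
[3] R + S = 7 + (-7) = 0 — holds.
[4] U = -10, but -10 is required to differ — does not hold.
[5] U = -10 is outside [-15, -12] — does not hold.
[6] S^2 + T^2 = (-7)^2 + (-7)^2 = 49 + 49 = 98, not 101 — does not hold.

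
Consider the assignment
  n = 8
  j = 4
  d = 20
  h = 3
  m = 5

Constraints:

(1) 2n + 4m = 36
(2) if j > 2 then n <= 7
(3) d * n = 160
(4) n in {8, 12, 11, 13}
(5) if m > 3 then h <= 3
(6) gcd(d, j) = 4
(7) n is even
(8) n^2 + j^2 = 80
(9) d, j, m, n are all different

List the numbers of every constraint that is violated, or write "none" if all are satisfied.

The assignment fails constraint 2.

(1) 2n + 4m = 2(8) + 4(5) = 36  OK
(2) j = 4 > 2, so we need n ≤ 7; but n = 8 > 7  FAIL
(3) d * n = 20 * 8 = 160  OK
(4) n = 8 is in {8, 12, 11, 13}  OK
(5) m = 5 > 3, so we need h ≤ 3; h = 3 ≤ 3  OK
(6) gcd(20, 4) = 4  OK
(7) n = 8 is even  OK
(8) n^2 + j^2 = 8^2 + 4^2 = 64 + 16 = 80  OK
(9) values 20, 4, 5, 8 are pairwise distinct  OK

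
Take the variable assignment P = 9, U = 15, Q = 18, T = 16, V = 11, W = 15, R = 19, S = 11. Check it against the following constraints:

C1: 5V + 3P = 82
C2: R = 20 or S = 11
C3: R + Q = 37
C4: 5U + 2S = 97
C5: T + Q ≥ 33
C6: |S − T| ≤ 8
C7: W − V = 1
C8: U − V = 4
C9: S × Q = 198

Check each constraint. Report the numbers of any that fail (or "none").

C1: 5V + 3P = 5(11) + 3(9) = 82 — satisfied.
C2: R = 19 ≠ 20, but S = 11 = 11 (second disjunct) — satisfied.
C3: R + Q = 19 + 18 = 37 — satisfied.
C4: 5U + 2S = 5(15) + 2(11) = 97 — satisfied.
C5: T + Q = 16 + 18 = 34; 34 ≥ 33 — satisfied.
C6: |11 − 16| = 5; 5 ≤ 8 — satisfied.
C7: W − V = 15 − 11 = 4, not 1 — violated.
C8: U − V = 15 − 11 = 4 — satisfied.
C9: S × Q = 11 × 18 = 198 — satisfied.

Violated: 7.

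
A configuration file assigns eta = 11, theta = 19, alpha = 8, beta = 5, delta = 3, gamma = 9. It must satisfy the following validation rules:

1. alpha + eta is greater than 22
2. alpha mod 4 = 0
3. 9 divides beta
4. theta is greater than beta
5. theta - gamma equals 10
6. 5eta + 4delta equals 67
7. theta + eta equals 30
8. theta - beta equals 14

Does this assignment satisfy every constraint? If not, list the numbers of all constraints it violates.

1. alpha + eta = 8 + 11 = 19; 19 ≤ 22, bound 22 not met — violated.
2. 8 mod 4 = 0 — OK.
3. 5 = 9*0 + 5, so 9 does not divide 5 — violated.
4. theta = 19, beta = 5; 19 > 5 — OK.
5. theta - gamma = 19 - 9 = 10 — OK.
6. 5eta + 4delta = 5(11) + 4(3) = 67 — OK.
7. theta + eta = 19 + 11 = 30 — OK.
8. theta - beta = 19 - 5 = 14 — OK.

No — constraints 1 and 3 are not satisfied.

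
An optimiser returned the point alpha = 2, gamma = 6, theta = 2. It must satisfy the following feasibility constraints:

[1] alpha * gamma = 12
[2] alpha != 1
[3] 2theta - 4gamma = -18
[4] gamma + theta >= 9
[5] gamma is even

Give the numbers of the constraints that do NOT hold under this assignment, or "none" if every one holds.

[1] alpha * gamma = 2 * 6 = 12 — holds.
[2] alpha = 2, and 2 ≠ 1 — holds.
[3] 2theta - 4gamma = 2(2) - 4(6) = -20, not -18 — fails.
[4] gamma + theta = 6 + 2 = 8; 8 < 9, bound 9 not met — fails.
[5] gamma = 6 is even — holds.

The assignment fails constraints 3 and 4.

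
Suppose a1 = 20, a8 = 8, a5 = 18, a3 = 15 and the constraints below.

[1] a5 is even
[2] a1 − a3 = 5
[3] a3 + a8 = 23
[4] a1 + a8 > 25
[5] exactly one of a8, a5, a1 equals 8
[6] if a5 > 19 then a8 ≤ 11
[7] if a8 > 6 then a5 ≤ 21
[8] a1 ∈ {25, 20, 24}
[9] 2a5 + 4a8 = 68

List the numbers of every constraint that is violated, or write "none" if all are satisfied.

None — every constraint holds.

[1] a5 = 18 is even  true
[2] a1 − a3 = 20 − 15 = 5  true
[3] a3 + a8 = 15 + 8 = 23  true
[4] a1 + a8 = 20 + 8 = 28; 28 > 25  true
[5] a8=8, a5=18, a1=20; 1 of them equals 8  true
[6] a5 = 18, not > 19; antecedent false, conditional vacuously true  true
[7] a8 = 8 > 6, so we need a5 ≤ 21; a5 = 18 ≤ 21  true
[8] a1 = 20 is in {25, 20, 24}  true
[9] 2a5 + 4a8 = 2(18) + 4(8) = 68  true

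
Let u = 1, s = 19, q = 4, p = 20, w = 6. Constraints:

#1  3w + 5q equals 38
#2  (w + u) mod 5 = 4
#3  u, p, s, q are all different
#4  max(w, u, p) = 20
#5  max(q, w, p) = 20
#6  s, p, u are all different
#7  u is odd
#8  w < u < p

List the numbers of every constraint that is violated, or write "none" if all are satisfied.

#1 3w + 5q = 3(6) + 5(4) = 38  ✔
#2 w + u = 7; 7 mod 5 = 2, not 4  ✘
#3 values 1, 20, 19, 4 are pairwise distinct  ✔
#4 max(6, 1, 20) = 20  ✔
#5 max(4, 6, 20) = 20  ✔
#6 values 19, 20, 1 are pairwise distinct  ✔
#7 u = 1 is odd  ✔
#8 values 6, 1, 20; w = 6 is not < u = 1  ✘

No — constraints 2 and 8 are not satisfied.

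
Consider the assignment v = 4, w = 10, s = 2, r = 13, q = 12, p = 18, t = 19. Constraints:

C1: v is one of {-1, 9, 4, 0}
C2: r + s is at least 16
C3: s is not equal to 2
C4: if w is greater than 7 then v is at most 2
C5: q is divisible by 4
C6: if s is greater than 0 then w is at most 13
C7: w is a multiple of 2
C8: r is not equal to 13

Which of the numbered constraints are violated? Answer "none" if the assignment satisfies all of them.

C1: v = 4 is in {-1, 9, 4, 0}  true
C2: r + s = 13 + 2 = 15; 15 < 16, bound 16 not met  false
C3: s = 2, but 2 is required to differ  false
C4: w = 10 > 7, so we need v ≤ 2; but v = 4 > 2  false
C5: 12 / 4 = 3, so 4 divides 12  true
C6: s = 2 > 0, so we need w ≤ 13; w = 10 ≤ 13  true
C7: 10 / 2 = 5, so 2 divides 10  true
C8: r = 13, but 13 is required to differ  false

Constraints 2, 3, 4, 8 do not hold.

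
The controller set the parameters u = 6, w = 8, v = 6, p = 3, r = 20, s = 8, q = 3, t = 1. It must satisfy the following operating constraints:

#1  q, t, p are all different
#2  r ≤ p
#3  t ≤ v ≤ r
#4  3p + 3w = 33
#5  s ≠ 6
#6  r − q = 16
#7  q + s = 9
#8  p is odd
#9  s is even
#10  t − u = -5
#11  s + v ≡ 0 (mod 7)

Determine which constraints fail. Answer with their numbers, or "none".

#1 q = p = 3, not all different  ✗
#2 r = 20, p = 3; 20 > 3 (want ≤)  ✗
#3 values 1 ≤ 6 ≤ 20  ✓
#4 3p + 3w = 3(3) + 3(8) = 33  ✓
#5 s = 8, and 8 ≠ 6  ✓
#6 r − q = 20 − 3 = 17, not 16  ✗
#7 q + s = 3 + 8 = 11, not 9  ✗
#8 p = 3 is odd  ✓
#9 s = 8 is even  ✓
#10 t − u = 1 − 6 = -5  ✓
#11 s + v = 14; 14 mod 7 = 0  ✓

The assignment fails constraints 1, 2, 6, 7.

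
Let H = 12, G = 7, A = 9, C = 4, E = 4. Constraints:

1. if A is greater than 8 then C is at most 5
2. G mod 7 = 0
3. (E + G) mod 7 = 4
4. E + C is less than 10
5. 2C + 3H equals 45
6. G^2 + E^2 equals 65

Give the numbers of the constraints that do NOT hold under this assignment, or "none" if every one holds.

1. A = 9 > 8, so we need C ≤ 5; C = 4 ≤ 5 — OK.
2. 7 mod 7 = 0 — OK.
3. E + G = 11; 11 mod 7 = 4 — OK.
4. E + C = 4 + 4 = 8; 8 < 10 — OK.
5. 2C + 3H = 2(4) + 3(12) = 44, not 45 — violated.
6. G^2 + E^2 = 7^2 + 4^2 = 49 + 16 = 65 — OK.

The assignment fails constraint 5.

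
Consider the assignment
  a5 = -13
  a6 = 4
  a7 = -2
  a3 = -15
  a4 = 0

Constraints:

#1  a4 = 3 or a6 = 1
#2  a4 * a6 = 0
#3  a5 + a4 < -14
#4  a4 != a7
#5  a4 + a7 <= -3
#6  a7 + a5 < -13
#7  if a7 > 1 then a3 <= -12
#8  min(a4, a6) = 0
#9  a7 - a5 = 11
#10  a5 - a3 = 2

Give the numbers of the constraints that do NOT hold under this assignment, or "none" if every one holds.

The assignment fails constraints 1, 3, and 5.

#1 a4 = 0 ≠ 3 and a6 = 4 ≠ 1; both disjuncts false — violated.
#2 a4 * a6 = 0 * 4 = 0 — satisfied.
#3 a5 + a4 = -13 + 0 = -13; -13 ≥ -14, bound -14 not met — violated.
#4 a4 = 0, a7 = -2; distinct — satisfied.
#5 a4 + a7 = 0 + (-2) = -2; -2 > -3, bound -3 not met — violated.
#6 a7 + a5 = -2 + (-13) = -15; -15 < -13 — satisfied.
#7 a7 = -2, not > 1; antecedent false, conditional vacuously true — satisfied.
#8 min(0, 4) = 0 — satisfied.
#9 a7 - a5 = -2 - (-13) = 11 — satisfied.
#10 a5 - a3 = -13 - (-15) = 2 — satisfied.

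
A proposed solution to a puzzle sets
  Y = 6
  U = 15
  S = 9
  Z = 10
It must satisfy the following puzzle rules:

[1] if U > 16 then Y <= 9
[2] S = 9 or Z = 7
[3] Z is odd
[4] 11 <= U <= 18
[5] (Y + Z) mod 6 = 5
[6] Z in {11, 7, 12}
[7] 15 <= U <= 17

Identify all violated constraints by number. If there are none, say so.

Constraints 3, 5, and 6 are violated.

[1] U = 15, not > 16; antecedent false, conditional vacuously true  ✓
[2] S = 9 = 9 (first disjunct)  ✓
[3] Z = 10 is even  ✗
[4] U = 15 lies in [11, 18]  ✓
[5] Y + Z = 16; 16 mod 6 = 4, not 5  ✗
[6] Z = 10 is not in {11, 7, 12}  ✗
[7] U = 15 lies in [15, 17]  ✓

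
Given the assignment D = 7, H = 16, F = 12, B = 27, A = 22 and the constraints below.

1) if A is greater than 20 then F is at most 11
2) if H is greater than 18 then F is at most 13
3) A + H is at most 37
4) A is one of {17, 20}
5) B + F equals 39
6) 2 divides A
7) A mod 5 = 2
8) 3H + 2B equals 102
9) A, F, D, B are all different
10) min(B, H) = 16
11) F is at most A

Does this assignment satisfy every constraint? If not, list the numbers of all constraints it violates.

1) A = 22 > 20, so we need F ≤ 11; but F = 12 > 11 — violated.
2) H = 16, not > 18; antecedent false, conditional vacuously true — satisfied.
3) A + H = 22 + 16 = 38; 38 > 37, bound 37 not met — violated.
4) A = 22 is not in {17, 20} — violated.
5) B + F = 27 + 12 = 39 — satisfied.
6) 22 / 2 = 11, so 2 divides 22 — satisfied.
7) 22 mod 5 = 2 — satisfied.
8) 3H + 2B = 3(16) + 2(27) = 102 — satisfied.
9) values 22, 12, 7, 27 are pairwise distinct — satisfied.
10) min(27, 16) = 16 — satisfied.
11) F = 12, A = 22; 12 ≤ 22 — satisfied.

No — constraints 1, 3, 4 are not satisfied.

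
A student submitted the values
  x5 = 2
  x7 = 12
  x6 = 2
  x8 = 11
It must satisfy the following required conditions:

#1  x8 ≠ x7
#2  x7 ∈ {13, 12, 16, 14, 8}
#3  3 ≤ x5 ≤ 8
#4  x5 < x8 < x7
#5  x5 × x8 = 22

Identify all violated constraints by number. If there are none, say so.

#1 x8 = 11, x7 = 12; distinct  ✓
#2 x7 = 12 is in {13, 12, 16, 14, 8}  ✓
#3 x5 = 2 is outside [3, 8]  ✗
#4 values 2 < 11 < 12  ✓
#5 x5 × x8 = 2 × 11 = 22  ✓

No — constraint 3 is not satisfied.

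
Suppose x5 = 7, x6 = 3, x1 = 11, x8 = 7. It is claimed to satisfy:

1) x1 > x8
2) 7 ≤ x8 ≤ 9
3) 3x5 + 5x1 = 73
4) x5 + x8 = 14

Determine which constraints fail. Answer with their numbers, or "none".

1) x1 = 11, x8 = 7; 11 > 7 — satisfied.
2) x8 = 7 lies in [7, 9] — satisfied.
3) 3x5 + 5x1 = 3(7) + 5(11) = 76, not 73 — violated.
4) x5 + x8 = 7 + 7 = 14 — satisfied.

Constraint 3 does not hold.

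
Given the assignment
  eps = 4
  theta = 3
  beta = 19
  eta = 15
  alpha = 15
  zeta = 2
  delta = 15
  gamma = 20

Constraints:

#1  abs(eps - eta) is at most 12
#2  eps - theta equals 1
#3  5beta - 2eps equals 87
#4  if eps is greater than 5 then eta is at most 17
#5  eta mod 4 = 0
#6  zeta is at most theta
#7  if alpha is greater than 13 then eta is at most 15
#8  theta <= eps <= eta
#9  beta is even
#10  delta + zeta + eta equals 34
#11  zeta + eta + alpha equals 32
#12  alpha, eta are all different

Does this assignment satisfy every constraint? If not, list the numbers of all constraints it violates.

#1 abs(4 - 15) = 11; 11 ≤ 12  OK
#2 eps - theta = 4 - 3 = 1  OK
#3 5beta - 2eps = 5(19) - 2(4) = 87  OK
#4 eps = 4, not > 5; antecedent false, conditional vacuously true  OK
#5 15 mod 4 = 3, not 0  FAIL
#6 zeta = 2, theta = 3; 2 ≤ 3  OK
#7 alpha = 15 > 13, so we need eta ≤ 15; eta = 15 ≤ 15  OK
#8 values 3 <= 4 <= 15  OK
#9 beta = 19 is odd  FAIL
#10 delta + zeta + eta = 15 + 2 + 15 = 32, not 34  FAIL
#11 zeta + eta + alpha = 2 + 15 + 15 = 32  OK
#12 alpha = eta = 15, not all different  FAIL

Violated: 5, 9, 10, and 12.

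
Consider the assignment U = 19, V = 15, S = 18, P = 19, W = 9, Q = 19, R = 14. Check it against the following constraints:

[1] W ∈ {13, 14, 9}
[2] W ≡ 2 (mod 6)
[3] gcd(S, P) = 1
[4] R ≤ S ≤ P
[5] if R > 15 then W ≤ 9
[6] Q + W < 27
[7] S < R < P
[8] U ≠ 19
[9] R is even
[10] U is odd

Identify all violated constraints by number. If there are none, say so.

[1] W = 9 is in {13, 14, 9}  ✔
[2] 9 mod 6 = 3, not 2  ✘
[3] gcd(18, 19) = 1  ✔
[4] values 14 ≤ 18 ≤ 19  ✔
[5] R = 14, not > 15; antecedent false, conditional vacuously true  ✔
[6] Q + W = 19 + 9 = 28; 28 ≥ 27, bound 27 not met  ✘
[7] values 18, 14, 19; S = 18 is not < R = 14  ✘
[8] U = 19, but 19 is required to differ  ✘
[9] R = 14 is even  ✔
[10] U = 19 is odd  ✔

No — constraints 2, 6, 7, and 8 are not satisfied.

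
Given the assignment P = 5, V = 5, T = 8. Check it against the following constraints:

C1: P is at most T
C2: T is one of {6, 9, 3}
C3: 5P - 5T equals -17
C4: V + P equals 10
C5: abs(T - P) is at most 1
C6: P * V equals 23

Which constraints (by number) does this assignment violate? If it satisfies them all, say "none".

Violated: 2, 3, 5, 6.

C1: P = 5, T = 8; 5 ≤ 8 — satisfied.
C2: T = 8 is not in {6, 9, 3} — violated.
C3: 5P - 5T = 5(5) - 5(8) = -15, not -17 — violated.
C4: V + P = 5 + 5 = 10 — satisfied.
C5: abs(8 - 5) = 3; 3 > 1, exceeds bound 1 — violated.
C6: P * V = 5 * 5 = 25, not 23 — violated.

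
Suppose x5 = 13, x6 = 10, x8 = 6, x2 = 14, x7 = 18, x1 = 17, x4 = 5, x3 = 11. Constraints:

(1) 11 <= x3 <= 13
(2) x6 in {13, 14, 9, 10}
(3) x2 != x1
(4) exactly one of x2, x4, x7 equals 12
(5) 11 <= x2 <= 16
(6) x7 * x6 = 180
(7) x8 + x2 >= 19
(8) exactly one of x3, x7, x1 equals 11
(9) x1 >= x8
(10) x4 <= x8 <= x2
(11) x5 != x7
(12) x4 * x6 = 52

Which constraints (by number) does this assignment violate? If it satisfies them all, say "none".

Constraints 4, 12 are violated.

(1) x3 = 11 lies in [11, 13]  ✓
(2) x6 = 10 is in {13, 14, 9, 10}  ✓
(3) x2 = 14, x1 = 17; distinct  ✓
(4) x2=14, x4=5, x7=18; 0 of them equal 12, not exactly one  ✗
(5) x2 = 14 lies in [11, 16]  ✓
(6) x7 * x6 = 18 * 10 = 180  ✓
(7) x8 + x2 = 6 + 14 = 20; 20 ≥ 19  ✓
(8) x3=11, x7=18, x1=17; 1 of them equals 11  ✓
(9) x1 = 17, x8 = 6; 17 ≥ 6  ✓
(10) values 5 <= 6 <= 14  ✓
(11) x5 = 13, x7 = 18; distinct  ✓
(12) x4 * x6 = 5 * 10 = 50, not 52  ✗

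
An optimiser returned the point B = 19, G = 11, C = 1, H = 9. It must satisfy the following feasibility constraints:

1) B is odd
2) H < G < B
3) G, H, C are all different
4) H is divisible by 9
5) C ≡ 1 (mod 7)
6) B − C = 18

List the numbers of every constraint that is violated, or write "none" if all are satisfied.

No violations.

1) B = 19 is odd  true
2) values 9 < 11 < 19  true
3) values 11, 9, 1 are pairwise distinct  true
4) 9 / 9 = 1, so 9 divides 9  true
5) 1 mod 7 = 1  true
6) B − C = 19 − 1 = 18  true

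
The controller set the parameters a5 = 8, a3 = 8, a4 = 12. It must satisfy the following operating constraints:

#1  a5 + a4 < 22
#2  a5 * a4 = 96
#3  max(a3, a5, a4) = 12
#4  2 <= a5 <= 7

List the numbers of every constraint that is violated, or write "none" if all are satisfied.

Constraint 4 is violated.

#1 a5 + a4 = 8 + 12 = 20; 20 < 22 — holds.
#2 a5 * a4 = 8 * 12 = 96 — holds.
#3 max(8, 8, 12) = 12 — holds.
#4 a5 = 8 is outside [2, 7] — does not hold.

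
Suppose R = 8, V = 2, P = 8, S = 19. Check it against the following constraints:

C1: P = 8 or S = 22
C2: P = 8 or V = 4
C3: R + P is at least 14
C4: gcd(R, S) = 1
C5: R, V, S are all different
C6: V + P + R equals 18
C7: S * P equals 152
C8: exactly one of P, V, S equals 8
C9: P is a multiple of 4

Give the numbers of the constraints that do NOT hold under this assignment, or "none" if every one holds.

C1: P = 8 = 8 (first disjunct) — satisfied.
C2: P = 8 = 8 (first disjunct) — satisfied.
C3: R + P = 8 + 8 = 16; 16 ≥ 14 — satisfied.
C4: gcd(8, 19) = 1 — satisfied.
C5: values 8, 2, 19 are pairwise distinct — satisfied.
C6: V + P + R = 2 + 8 + 8 = 18 — satisfied.
C7: S * P = 19 * 8 = 152 — satisfied.
C8: P=8, V=2, S=19; 1 of them equals 8 — satisfied.
C9: 8 / 4 = 2, so 4 divides 8 — satisfied.

No violations.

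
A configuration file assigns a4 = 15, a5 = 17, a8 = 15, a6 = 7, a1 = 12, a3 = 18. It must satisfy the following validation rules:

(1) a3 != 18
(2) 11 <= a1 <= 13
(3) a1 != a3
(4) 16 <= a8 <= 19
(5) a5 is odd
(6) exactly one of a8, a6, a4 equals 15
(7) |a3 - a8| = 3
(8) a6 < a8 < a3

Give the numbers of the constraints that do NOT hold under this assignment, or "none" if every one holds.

Constraints 1, 4, 6 are violated.

(1) a3 = 18, but 18 is required to differ  ✘
(2) a1 = 12 lies in [11, 13]  ✔
(3) a1 = 12, a3 = 18; distinct  ✔
(4) a8 = 15 is outside [16, 19]  ✘
(5) a5 = 17 is odd  ✔
(6) a8=15, a6=7, a4=15; 2 of them equal 15, not exactly one  ✘
(7) |18 - 15| = 3  ✔
(8) values 7 < 15 < 18  ✔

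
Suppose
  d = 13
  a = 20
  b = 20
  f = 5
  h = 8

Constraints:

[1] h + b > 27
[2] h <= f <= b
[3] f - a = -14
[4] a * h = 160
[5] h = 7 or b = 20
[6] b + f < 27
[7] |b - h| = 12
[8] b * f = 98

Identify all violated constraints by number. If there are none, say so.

[1] h + b = 8 + 20 = 28; 28 > 27  ✔
[2] values 8, 5, 20; h = 8 is not <= f = 5  ✘
[3] f - a = 5 - 20 = -15, not -14  ✘
[4] a * h = 20 * 8 = 160  ✔
[5] h = 8 ≠ 7, but b = 20 = 20 (second disjunct)  ✔
[6] b + f = 20 + 5 = 25; 25 < 27  ✔
[7] |20 - 8| = 12  ✔
[8] b * f = 20 * 5 = 100, not 98  ✘

No — constraints 2, 3, 8 are not satisfied.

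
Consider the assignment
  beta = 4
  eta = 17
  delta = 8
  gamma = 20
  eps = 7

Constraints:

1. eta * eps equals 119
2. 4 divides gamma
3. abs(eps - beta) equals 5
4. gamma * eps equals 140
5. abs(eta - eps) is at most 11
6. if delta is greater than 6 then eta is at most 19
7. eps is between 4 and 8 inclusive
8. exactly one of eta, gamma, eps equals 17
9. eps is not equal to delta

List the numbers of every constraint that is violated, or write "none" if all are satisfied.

Violated: 3.

1. eta * eps = 17 * 7 = 119  yes
2. 20 / 4 = 5, so 4 divides 20  yes
3. abs(7 - 4) = 3, not 5  no
4. gamma * eps = 20 * 7 = 140  yes
5. abs(17 - 7) = 10; 10 ≤ 11  yes
6. delta = 8 > 6, so we need eta ≤ 19; eta = 17 ≤ 19  yes
7. eps = 7 lies in [4, 8]  yes
8. eta=17, gamma=20, eps=7; 1 of them equals 17  yes
9. eps = 7, delta = 8; distinct  yes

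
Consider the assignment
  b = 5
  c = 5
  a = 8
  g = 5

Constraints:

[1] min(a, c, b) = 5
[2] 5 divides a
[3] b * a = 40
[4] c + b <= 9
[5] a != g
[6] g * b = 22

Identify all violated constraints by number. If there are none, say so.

[1] min(8, 5, 5) = 5 — satisfied.
[2] 8 = 5*1 + 3, so 5 does not divide 8 — violated.
[3] b * a = 5 * 8 = 40 — satisfied.
[4] c + b = 5 + 5 = 10; 10 > 9, bound 9 not met — violated.
[5] a = 8, g = 5; distinct — satisfied.
[6] g * b = 5 * 5 = 25, not 22 — violated.

The assignment fails constraints 2, 4, and 6.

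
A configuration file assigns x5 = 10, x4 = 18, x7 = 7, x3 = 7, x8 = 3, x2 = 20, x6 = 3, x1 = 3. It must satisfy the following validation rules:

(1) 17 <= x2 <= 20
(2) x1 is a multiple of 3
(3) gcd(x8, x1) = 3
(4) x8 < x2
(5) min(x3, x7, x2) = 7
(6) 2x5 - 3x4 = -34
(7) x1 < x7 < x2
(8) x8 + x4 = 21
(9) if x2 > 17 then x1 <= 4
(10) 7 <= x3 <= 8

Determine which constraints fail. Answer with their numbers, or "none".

(1) x2 = 20 lies in [17, 20] — holds.
(2) 3 / 3 = 1, so 3 divides 3 — holds.
(3) gcd(3, 3) = 3 — holds.
(4) x8 = 3, x2 = 20; 3 < 20 — holds.
(5) min(7, 7, 20) = 7 — holds.
(6) 2x5 - 3x4 = 2(10) - 3(18) = -34 — holds.
(7) values 3 < 7 < 20 — holds.
(8) x8 + x4 = 3 + 18 = 21 — holds.
(9) x2 = 20 > 17, so we need x1 ≤ 4; x1 = 3 ≤ 4 — holds.
(10) x3 = 7 lies in [7, 8] — holds.

The assignment satisfies every constraint.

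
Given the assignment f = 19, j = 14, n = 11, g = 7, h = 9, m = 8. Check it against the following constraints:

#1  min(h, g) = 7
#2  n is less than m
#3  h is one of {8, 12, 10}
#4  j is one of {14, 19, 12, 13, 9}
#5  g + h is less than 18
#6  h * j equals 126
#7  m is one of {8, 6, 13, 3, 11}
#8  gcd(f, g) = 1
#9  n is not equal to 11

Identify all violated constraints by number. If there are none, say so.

#1 min(9, 7) = 7 — OK.
#2 n = 11, m = 8; 11 ≥ 8 (want <) — violated.
#3 h = 9 is not in {8, 12, 10} — violated.
#4 j = 14 is in {14, 19, 12, 13, 9} — OK.
#5 g + h = 7 + 9 = 16; 16 < 18 — OK.
#6 h * j = 9 * 14 = 126 — OK.
#7 m = 8 is in {8, 6, 13, 3, 11} — OK.
#8 gcd(19, 7) = 1 — OK.
#9 n = 11, but 11 is required to differ — violated.

The assignment fails constraints 2, 3, and 9.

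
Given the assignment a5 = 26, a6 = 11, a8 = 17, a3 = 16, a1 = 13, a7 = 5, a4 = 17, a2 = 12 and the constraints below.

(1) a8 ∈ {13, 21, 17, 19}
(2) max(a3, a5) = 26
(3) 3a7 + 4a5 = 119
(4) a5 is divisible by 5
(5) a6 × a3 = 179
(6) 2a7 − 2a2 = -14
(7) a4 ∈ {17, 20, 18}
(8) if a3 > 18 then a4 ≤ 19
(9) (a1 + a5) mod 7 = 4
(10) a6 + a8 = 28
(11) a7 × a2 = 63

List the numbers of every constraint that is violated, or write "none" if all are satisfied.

The assignment fails constraints 4, 5, 11.

(1) a8 = 17 is in {13, 21, 17, 19} — holds.
(2) max(16, 26) = 26 — holds.
(3) 3a7 + 4a5 = 3(5) + 4(26) = 119 — holds.
(4) 26 = 5×5 + 1, so 5 does not divide 26 — does not hold.
(5) a6 × a3 = 11 × 16 = 176, not 179 — does not hold.
(6) 2a7 − 2a2 = 2(5) − 2(12) = -14 — holds.
(7) a4 = 17 is in {17, 20, 18} — holds.
(8) a3 = 16, not > 18; antecedent false, conditional vacuously true — holds.
(9) a1 + a5 = 39; 39 mod 7 = 4 — holds.
(10) a6 + a8 = 11 + 17 = 28 — holds.
(11) a7 × a2 = 5 × 12 = 60, not 63 — does not hold.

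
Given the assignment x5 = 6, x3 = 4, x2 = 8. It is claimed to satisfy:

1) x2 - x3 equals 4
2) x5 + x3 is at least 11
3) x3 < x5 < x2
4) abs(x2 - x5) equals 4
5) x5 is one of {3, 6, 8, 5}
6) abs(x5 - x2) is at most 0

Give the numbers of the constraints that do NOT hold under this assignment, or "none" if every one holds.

No — constraints 2, 4, and 6 are not satisfied.

1) x2 - x3 = 8 - 4 = 4  true
2) x5 + x3 = 6 + 4 = 10; 10 < 11, bound 11 not met  false
3) values 4 < 6 < 8  true
4) abs(8 - 6) = 2, not 4  false
5) x5 = 6 is in {3, 6, 8, 5}  true
6) abs(6 - 8) = 2; 2 > 0, exceeds bound 0  false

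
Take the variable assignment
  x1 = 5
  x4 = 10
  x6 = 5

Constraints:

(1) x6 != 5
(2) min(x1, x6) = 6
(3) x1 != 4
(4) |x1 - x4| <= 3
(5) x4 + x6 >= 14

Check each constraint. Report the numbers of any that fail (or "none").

(1) x6 = 5, but 5 is required to differ  false
(2) min(5, 5) = 5, not 6  false
(3) x1 = 5, and 5 ≠ 4  true
(4) |5 - 10| = 5; 5 > 3, exceeds bound 3  false
(5) x4 + x6 = 10 + 5 = 15; 15 ≥ 14  true

Constraints 1, 2, and 4 do not hold.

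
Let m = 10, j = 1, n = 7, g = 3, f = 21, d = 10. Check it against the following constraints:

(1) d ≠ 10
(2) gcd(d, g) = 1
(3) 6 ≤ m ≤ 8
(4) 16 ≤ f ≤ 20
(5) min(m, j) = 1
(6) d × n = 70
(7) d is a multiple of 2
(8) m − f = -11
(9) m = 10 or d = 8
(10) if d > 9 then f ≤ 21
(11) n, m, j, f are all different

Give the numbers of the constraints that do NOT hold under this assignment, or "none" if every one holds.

(1) d = 10, but 10 is required to differ  ✗
(2) gcd(10, 3) = 1  ✓
(3) m = 10 is outside [6, 8]  ✗
(4) f = 21 is outside [16, 20]  ✗
(5) min(10, 1) = 1  ✓
(6) d × n = 10 × 7 = 70  ✓
(7) 10 / 2 = 5, so 2 divides 10  ✓
(8) m − f = 10 − 21 = -11  ✓
(9) m = 10 = 10 (first disjunct)  ✓
(10) d = 10 > 9, so we need f ≤ 21; f = 21 ≤ 21  ✓
(11) values 7, 10, 1, 21 are pairwise distinct  ✓

Violated: 1, 3, 4.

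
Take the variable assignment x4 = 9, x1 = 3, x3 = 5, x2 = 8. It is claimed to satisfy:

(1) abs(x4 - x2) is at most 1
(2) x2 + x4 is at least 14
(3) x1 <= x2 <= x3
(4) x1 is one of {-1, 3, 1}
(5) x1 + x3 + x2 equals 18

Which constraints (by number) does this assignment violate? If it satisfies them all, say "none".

No — constraints 3, 5 are not satisfied.

(1) abs(9 - 8) = 1; 1 ≤ 1  ✔
(2) x2 + x4 = 8 + 9 = 17; 17 ≥ 14  ✔
(3) values 3, 8, 5; x2 = 8 is not <= x3 = 5  ✘
(4) x1 = 3 is in {-1, 3, 1}  ✔
(5) x1 + x3 + x2 = 3 + 5 + 8 = 16, not 18  ✘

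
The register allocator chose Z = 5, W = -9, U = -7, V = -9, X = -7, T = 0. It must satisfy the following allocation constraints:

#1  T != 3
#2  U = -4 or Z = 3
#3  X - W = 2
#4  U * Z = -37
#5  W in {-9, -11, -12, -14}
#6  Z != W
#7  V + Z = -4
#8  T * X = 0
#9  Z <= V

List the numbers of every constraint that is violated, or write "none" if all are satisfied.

#1 T = 0, and 0 ≠ 3 — holds.
#2 U = -7 ≠ -4 and Z = 5 ≠ 3; both disjuncts false — does not hold.
#3 X - W = -7 - (-9) = 2 — holds.
#4 U * Z = -7 * 5 = -35, not -37 — does not hold.
#5 W = -9 is in {-9, -11, -12, -14} — holds.
#6 Z = 5, W = -9; distinct — holds.
#7 V + Z = -9 + 5 = -4 — holds.
#8 T * X = 0 * (-7) = 0 — holds.
#9 Z = 5, V = -9; 5 > -9 (want ≤) — does not hold.

The assignment fails constraints 2, 4, 9.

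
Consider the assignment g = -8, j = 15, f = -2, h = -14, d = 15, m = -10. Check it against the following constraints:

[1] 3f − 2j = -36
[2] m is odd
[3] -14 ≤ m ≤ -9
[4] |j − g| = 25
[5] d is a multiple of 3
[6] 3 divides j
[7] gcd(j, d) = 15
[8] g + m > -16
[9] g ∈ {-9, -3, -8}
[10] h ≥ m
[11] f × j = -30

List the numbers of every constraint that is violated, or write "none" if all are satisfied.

Violated: 2, 4, 8, and 10.

[1] 3f − 2j = 3(-2) − 2(15) = -36 — OK.
[2] m = -10 is even — violated.
[3] m = -10 lies in [-14, -9] — OK.
[4] |15 − (-8)| = 23, not 25 — violated.
[5] 15 / 3 = 5, so 3 divides 15 — OK.
[6] 15 / 3 = 5, so 3 divides 15 — OK.
[7] gcd(15, 15) = 15 — OK.
[8] g + m = -8 + (-10) = -18; -18 ≤ -16, bound -16 not met — violated.
[9] g = -8 is in {-9, -3, -8} — OK.
[10] h = -14, m = -10; -14 < -10 (want ≥) — violated.
[11] f × j = -2 × 15 = -30 — OK.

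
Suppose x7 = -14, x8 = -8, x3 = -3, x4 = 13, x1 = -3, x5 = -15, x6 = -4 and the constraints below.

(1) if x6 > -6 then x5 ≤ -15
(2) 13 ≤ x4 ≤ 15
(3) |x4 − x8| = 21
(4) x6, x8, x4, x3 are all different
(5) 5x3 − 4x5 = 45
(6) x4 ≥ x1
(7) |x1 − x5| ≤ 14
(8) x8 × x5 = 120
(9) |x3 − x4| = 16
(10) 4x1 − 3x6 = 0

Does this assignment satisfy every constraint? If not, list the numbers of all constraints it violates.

(1) x6 = -4 > -6, so we need x5 ≤ -15; x5 = -15 ≤ -15 — satisfied.
(2) x4 = 13 lies in [13, 15] — satisfied.
(3) |13 − (-8)| = 21 — satisfied.
(4) values -4, -8, 13, -3 are pairwise distinct — satisfied.
(5) 5x3 − 4x5 = 5(-3) − 4(-15) = 45 — satisfied.
(6) x4 = 13, x1 = -3; 13 ≥ -3 — satisfied.
(7) |-3 − (-15)| = 12; 12 ≤ 14 — satisfied.
(8) x8 × x5 = -8 × (-15) = 120 — satisfied.
(9) |-3 − 13| = 16 — satisfied.
(10) 4x1 − 3x6 = 4(-3) − 3(-4) = 0 — satisfied.

None — every constraint holds.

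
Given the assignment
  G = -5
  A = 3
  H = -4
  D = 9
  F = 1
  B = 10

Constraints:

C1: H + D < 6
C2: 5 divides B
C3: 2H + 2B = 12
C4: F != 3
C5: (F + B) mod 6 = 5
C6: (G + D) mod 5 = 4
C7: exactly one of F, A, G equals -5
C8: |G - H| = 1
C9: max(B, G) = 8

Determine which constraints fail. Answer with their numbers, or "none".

The assignment fails constraint 9.

C1: H + D = -4 + 9 = 5; 5 < 6 — satisfied.
C2: 10 / 5 = 2, so 5 divides 10 — satisfied.
C3: 2H + 2B = 2(-4) + 2(10) = 12 — satisfied.
C4: F = 1, and 1 ≠ 3 — satisfied.
C5: F + B = 11; 11 mod 6 = 5 — satisfied.
C6: G + D = 4; 4 mod 5 = 4 — satisfied.
C7: F=1, A=3, G=-5; 1 of them equals -5 — satisfied.
C8: |-5 - (-4)| = 1 — satisfied.
C9: max(10, -5) = 10, not 8 — violated.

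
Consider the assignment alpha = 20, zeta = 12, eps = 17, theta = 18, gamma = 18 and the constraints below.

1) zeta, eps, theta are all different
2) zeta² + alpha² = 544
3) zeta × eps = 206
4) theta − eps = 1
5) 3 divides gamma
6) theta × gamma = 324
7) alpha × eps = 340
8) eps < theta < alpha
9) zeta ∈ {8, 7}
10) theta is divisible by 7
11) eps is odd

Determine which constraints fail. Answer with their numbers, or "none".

Constraints 3, 9, and 10 are violated.

1) values 12, 17, 18 are pairwise distinct  ✔
2) zeta² + alpha² = 12² + 20² = 144 + 400 = 544  ✔
3) zeta × eps = 12 × 17 = 204, not 206  ✘
4) theta − eps = 18 − 17 = 1  ✔
5) 18 / 3 = 6, so 3 divides 18  ✔
6) theta × gamma = 18 × 18 = 324  ✔
7) alpha × eps = 20 × 17 = 340  ✔
8) values 17 < 18 < 20  ✔
9) zeta = 12 is not in {8, 7}  ✘
10) 18 = 7×2 + 4, so 7 does not divide 18  ✘
11) eps = 17 is odd  ✔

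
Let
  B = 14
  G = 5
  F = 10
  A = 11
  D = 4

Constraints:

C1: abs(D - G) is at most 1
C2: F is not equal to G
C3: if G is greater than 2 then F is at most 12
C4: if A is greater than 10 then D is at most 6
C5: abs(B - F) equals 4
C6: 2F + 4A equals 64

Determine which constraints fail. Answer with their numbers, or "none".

Yes — all constraints hold.

C1: abs(4 - 5) = 1; 1 ≤ 1 — holds.
C2: F = 10, G = 5; distinct — holds.
C3: G = 5 > 2, so we need F ≤ 12; F = 10 ≤ 12 — holds.
C4: A = 11 > 10, so we need D ≤ 6; D = 4 ≤ 6 — holds.
C5: abs(14 - 10) = 4 — holds.
C6: 2F + 4A = 2(10) + 4(11) = 64 — holds.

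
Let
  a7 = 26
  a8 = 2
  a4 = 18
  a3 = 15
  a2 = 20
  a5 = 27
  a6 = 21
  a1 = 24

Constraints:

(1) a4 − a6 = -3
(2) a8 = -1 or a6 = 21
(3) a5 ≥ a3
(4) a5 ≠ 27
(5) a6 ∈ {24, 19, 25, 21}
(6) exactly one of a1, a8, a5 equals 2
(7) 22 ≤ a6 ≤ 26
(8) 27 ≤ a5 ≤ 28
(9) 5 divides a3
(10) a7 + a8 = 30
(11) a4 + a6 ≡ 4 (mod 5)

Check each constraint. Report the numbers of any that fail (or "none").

(1) a4 − a6 = 18 − 21 = -3  yes
(2) a8 = 2 ≠ -1, but a6 = 21 = 21 (second disjunct)  yes
(3) a5 = 27, a3 = 15; 27 ≥ 15  yes
(4) a5 = 27, but 27 is required to differ  no
(5) a6 = 21 is in {24, 19, 25, 21}  yes
(6) a1=24, a8=2, a5=27; 1 of them equals 2  yes
(7) a6 = 21 is outside [22, 26]  no
(8) a5 = 27 lies in [27, 28]  yes
(9) 15 / 5 = 3, so 5 divides 15  yes
(10) a7 + a8 = 26 + 2 = 28, not 30  no
(11) a4 + a6 = 39; 39 mod 5 = 4  yes

Constraints 4, 7, and 10 do not hold.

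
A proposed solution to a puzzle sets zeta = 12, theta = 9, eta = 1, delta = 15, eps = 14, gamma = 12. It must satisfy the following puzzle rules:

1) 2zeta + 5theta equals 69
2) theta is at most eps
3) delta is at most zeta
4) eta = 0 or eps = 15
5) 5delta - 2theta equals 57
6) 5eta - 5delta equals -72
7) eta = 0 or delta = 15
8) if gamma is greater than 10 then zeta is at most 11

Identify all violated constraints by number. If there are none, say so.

1) 2zeta + 5theta = 2(12) + 5(9) = 69 — holds.
2) theta = 9, eps = 14; 9 ≤ 14 — holds.
3) delta = 15, zeta = 12; 15 > 12 (want ≤) — fails.
4) eta = 1 ≠ 0 and eps = 14 ≠ 15; both disjuncts false — fails.
5) 5delta - 2theta = 5(15) - 2(9) = 57 — holds.
6) 5eta - 5delta = 5(1) - 5(15) = -70, not -72 — fails.
7) eta = 1 ≠ 0, but delta = 15 = 15 (second disjunct) — holds.
8) gamma = 12 > 10, so we need zeta ≤ 11; but zeta = 12 > 11 — fails.

No — constraints 3, 4, 6, 8 are not satisfied.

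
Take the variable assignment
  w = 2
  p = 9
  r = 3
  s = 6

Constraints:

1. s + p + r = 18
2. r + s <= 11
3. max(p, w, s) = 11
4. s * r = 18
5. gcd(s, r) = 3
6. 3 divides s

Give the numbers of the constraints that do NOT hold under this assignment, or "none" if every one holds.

Violated: 3.

1. s + p + r = 6 + 9 + 3 = 18  ✔
2. r + s = 3 + 6 = 9; 9 ≤ 11  ✔
3. max(9, 2, 6) = 9, not 11  ✘
4. s * r = 6 * 3 = 18  ✔
5. gcd(6, 3) = 3  ✔
6. 6 / 3 = 2, so 3 divides 6  ✔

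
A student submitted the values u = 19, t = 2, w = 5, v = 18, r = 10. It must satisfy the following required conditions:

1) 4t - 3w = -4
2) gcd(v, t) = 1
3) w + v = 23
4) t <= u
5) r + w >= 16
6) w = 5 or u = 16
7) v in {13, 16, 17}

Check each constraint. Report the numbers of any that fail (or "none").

1) 4t - 3w = 4(2) - 3(5) = -7, not -4  false
2) gcd(18, 2) = 2, not 1  false
3) w + v = 5 + 18 = 23  true
4) t = 2, u = 19; 2 ≤ 19  true
5) r + w = 10 + 5 = 15; 15 < 16, bound 16 not met  false
6) w = 5 = 5 (first disjunct)  true
7) v = 18 is not in {13, 16, 17}  false

The assignment fails constraints 1, 2, 5, and 7.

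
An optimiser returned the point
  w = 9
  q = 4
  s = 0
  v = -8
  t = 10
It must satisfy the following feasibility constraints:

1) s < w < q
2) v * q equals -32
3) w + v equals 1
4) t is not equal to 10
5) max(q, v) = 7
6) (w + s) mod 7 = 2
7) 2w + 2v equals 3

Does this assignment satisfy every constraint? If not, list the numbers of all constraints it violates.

The assignment fails constraints 1, 4, 5, 7.

1) values 0, 9, 4; w = 9 is not < q = 4 — does not hold.
2) v * q = -8 * 4 = -32 — holds.
3) w + v = 9 + (-8) = 1 — holds.
4) t = 10, but 10 is required to differ — does not hold.
5) max(4, -8) = 4, not 7 — does not hold.
6) w + s = 9; 9 mod 7 = 2 — holds.
7) 2w + 2v = 2(9) + 2(-8) = 2, not 3 — does not hold.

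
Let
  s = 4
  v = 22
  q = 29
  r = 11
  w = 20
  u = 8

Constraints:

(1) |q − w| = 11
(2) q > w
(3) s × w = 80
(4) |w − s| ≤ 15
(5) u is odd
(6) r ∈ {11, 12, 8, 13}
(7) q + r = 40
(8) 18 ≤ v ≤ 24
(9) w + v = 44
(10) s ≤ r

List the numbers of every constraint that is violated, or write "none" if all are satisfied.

Constraints 1, 4, 5, and 9 do not hold.

(1) |29 − 20| = 9, not 11  false
(2) q = 29, w = 20; 29 > 20  true
(3) s × w = 4 × 20 = 80  true
(4) |20 − 4| = 16; 16 > 15, exceeds bound 15  false
(5) u = 8 is even  false
(6) r = 11 is in {11, 12, 8, 13}  true
(7) q + r = 29 + 11 = 40  true
(8) v = 22 lies in [18, 24]  true
(9) w + v = 20 + 22 = 42, not 44  false
(10) s = 4, r = 11; 4 ≤ 11  true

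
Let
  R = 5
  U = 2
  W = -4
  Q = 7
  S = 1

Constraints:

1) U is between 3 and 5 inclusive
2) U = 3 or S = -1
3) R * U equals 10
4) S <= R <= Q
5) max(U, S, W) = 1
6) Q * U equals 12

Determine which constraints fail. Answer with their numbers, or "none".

Constraints 1, 2, 5, 6 do not hold.

1) U = 2 is outside [3, 5] — violated.
2) U = 2 ≠ 3 and S = 1 ≠ -1; both disjuncts false — violated.
3) R * U = 5 * 2 = 10 — satisfied.
4) values 1 <= 5 <= 7 — satisfied.
5) max(2, 1, -4) = 2, not 1 — violated.
6) Q * U = 7 * 2 = 14, not 12 — violated.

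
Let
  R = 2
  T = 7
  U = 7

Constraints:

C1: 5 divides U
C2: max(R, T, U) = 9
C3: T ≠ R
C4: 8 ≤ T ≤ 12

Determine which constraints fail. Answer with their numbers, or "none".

C1: 7 = 5×1 + 2, so 5 does not divide 7 — does not hold.
C2: max(2, 7, 7) = 7, not 9 — does not hold.
C3: T = 7, R = 2; distinct — holds.
C4: T = 7 is outside [8, 12] — does not hold.

The assignment fails constraints 1, 2, and 4.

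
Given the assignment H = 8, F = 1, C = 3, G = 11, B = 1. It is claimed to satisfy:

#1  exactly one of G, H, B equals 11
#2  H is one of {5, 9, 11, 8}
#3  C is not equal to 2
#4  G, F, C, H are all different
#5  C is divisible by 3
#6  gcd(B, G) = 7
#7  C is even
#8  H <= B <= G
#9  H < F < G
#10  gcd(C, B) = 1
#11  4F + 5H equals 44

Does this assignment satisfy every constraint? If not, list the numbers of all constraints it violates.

#1 G=11, H=8, B=1; 1 of them equals 11 — satisfied.
#2 H = 8 is in {5, 9, 11, 8} — satisfied.
#3 C = 3, and 3 ≠ 2 — satisfied.
#4 values 11, 1, 3, 8 are pairwise distinct — satisfied.
#5 3 / 3 = 1, so 3 divides 3 — satisfied.
#6 gcd(1, 11) = 1, not 7 — violated.
#7 C = 3 is odd — violated.
#8 values 8, 1, 11; H = 8 is not <= B = 1 — violated.
#9 values 8, 1, 11; H = 8 is not < F = 1 — violated.
#10 gcd(3, 1) = 1 — satisfied.
#11 4F + 5H = 4(1) + 5(8) = 44 — satisfied.

Violated: 6, 7, 8, and 9.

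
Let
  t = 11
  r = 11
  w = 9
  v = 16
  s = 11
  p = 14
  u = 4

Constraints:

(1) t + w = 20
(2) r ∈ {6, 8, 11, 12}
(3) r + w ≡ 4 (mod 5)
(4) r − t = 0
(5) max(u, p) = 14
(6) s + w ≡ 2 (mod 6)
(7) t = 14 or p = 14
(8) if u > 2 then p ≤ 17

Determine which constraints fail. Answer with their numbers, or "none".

(1) t + w = 11 + 9 = 20 — satisfied.
(2) r = 11 is in {6, 8, 11, 12} — satisfied.
(3) r + w = 20; 20 mod 5 = 0, not 4 — violated.
(4) r − t = 11 − 11 = 0 — satisfied.
(5) max(4, 14) = 14 — satisfied.
(6) s + w = 20; 20 mod 6 = 2 — satisfied.
(7) t = 11 ≠ 14, but p = 14 = 14 (second disjunct) — satisfied.
(8) u = 4 > 2, so we need p ≤ 17; p = 14 ≤ 17 — satisfied.

Constraint 3 does not hold.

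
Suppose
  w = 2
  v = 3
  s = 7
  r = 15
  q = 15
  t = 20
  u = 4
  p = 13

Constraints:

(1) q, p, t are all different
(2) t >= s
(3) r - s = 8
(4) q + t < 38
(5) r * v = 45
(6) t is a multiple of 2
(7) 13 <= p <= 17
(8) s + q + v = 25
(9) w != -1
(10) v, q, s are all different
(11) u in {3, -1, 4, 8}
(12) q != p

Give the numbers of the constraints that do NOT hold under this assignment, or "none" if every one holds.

(1) values 15, 13, 20 are pairwise distinct — satisfied.
(2) t = 20, s = 7; 20 ≥ 7 — satisfied.
(3) r - s = 15 - 7 = 8 — satisfied.
(4) q + t = 15 + 20 = 35; 35 < 38 — satisfied.
(5) r * v = 15 * 3 = 45 — satisfied.
(6) 20 / 2 = 10, so 2 divides 20 — satisfied.
(7) p = 13 lies in [13, 17] — satisfied.
(8) s + q + v = 7 + 15 + 3 = 25 — satisfied.
(9) w = 2, and 2 ≠ -1 — satisfied.
(10) values 3, 15, 7 are pairwise distinct — satisfied.
(11) u = 4 is in {3, -1, 4, 8} — satisfied.
(12) q = 15, p = 13; distinct — satisfied.

Yes — all constraints hold.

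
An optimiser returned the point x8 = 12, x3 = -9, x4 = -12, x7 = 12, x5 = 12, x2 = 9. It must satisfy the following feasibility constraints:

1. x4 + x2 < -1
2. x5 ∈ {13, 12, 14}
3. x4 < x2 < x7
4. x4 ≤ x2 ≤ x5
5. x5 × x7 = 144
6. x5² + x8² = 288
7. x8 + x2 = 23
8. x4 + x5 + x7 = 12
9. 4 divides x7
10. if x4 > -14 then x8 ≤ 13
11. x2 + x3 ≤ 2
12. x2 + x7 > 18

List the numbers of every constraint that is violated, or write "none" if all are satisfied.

1. x4 + x2 = -12 + 9 = -3; -3 < -1 — holds.
2. x5 = 12 is in {13, 12, 14} — holds.
3. values -12 < 9 < 12 — holds.
4. values -12 ≤ 9 ≤ 12 — holds.
5. x5 × x7 = 12 × 12 = 144 — holds.
6. x5² + x8² = 12² + 12² = 144 + 144 = 288 — holds.
7. x8 + x2 = 12 + 9 = 21, not 23 — does not hold.
8. x4 + x5 + x7 = -12 + 12 + 12 = 12 — holds.
9. 12 / 4 = 3, so 4 divides 12 — holds.
10. x4 = -12 > -14, so we need x8 ≤ 13; x8 = 12 ≤ 13 — holds.
11. x2 + x3 = 9 + (-9) = 0; 0 ≤ 2 — holds.
12. x2 + x7 = 9 + 12 = 21; 21 > 18 — holds.

No — constraint 7 is not satisfied.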